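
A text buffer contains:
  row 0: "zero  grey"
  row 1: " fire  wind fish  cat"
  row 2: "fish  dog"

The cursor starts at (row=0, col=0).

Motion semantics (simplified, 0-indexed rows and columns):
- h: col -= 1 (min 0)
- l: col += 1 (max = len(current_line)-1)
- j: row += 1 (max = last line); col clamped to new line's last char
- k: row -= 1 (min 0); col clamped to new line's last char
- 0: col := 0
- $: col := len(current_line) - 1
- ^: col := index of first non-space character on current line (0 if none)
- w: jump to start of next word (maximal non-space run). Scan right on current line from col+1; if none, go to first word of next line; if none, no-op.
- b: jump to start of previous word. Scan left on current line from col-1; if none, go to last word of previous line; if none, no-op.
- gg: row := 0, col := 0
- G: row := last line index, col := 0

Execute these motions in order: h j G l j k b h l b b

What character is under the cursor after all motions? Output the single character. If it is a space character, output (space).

After 1 (h): row=0 col=0 char='z'
After 2 (j): row=1 col=0 char='_'
After 3 (G): row=2 col=0 char='f'
After 4 (l): row=2 col=1 char='i'
After 5 (j): row=2 col=1 char='i'
After 6 (k): row=1 col=1 char='f'
After 7 (b): row=0 col=6 char='g'
After 8 (h): row=0 col=5 char='_'
After 9 (l): row=0 col=6 char='g'
After 10 (b): row=0 col=0 char='z'
After 11 (b): row=0 col=0 char='z'

Answer: z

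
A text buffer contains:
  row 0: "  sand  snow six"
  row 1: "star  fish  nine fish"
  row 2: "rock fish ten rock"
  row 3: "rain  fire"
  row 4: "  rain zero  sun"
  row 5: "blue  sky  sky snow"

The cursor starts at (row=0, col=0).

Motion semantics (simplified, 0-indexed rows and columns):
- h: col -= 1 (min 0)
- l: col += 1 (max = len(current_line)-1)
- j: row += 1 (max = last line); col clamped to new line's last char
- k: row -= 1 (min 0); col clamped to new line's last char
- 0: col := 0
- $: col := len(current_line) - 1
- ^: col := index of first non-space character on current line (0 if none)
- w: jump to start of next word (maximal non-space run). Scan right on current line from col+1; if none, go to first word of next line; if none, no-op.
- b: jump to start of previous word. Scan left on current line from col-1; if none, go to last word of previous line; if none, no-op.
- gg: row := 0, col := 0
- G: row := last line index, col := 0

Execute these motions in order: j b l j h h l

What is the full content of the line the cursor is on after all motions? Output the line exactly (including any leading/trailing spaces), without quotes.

Answer: star  fish  nine fish

Derivation:
After 1 (j): row=1 col=0 char='s'
After 2 (b): row=0 col=13 char='s'
After 3 (l): row=0 col=14 char='i'
After 4 (j): row=1 col=14 char='n'
After 5 (h): row=1 col=13 char='i'
After 6 (h): row=1 col=12 char='n'
After 7 (l): row=1 col=13 char='i'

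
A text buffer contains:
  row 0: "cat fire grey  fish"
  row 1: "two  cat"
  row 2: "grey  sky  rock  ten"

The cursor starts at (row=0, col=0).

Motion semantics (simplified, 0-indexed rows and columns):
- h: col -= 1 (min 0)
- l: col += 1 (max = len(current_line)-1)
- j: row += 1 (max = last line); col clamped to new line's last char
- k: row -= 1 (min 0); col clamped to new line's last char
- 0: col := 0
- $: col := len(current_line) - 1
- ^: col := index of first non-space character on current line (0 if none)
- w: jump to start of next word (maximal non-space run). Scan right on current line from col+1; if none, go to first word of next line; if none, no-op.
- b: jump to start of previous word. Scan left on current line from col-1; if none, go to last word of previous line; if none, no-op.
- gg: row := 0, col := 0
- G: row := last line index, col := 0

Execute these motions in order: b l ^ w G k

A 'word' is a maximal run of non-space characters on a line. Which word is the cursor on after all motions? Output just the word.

After 1 (b): row=0 col=0 char='c'
After 2 (l): row=0 col=1 char='a'
After 3 (^): row=0 col=0 char='c'
After 4 (w): row=0 col=4 char='f'
After 5 (G): row=2 col=0 char='g'
After 6 (k): row=1 col=0 char='t'

Answer: two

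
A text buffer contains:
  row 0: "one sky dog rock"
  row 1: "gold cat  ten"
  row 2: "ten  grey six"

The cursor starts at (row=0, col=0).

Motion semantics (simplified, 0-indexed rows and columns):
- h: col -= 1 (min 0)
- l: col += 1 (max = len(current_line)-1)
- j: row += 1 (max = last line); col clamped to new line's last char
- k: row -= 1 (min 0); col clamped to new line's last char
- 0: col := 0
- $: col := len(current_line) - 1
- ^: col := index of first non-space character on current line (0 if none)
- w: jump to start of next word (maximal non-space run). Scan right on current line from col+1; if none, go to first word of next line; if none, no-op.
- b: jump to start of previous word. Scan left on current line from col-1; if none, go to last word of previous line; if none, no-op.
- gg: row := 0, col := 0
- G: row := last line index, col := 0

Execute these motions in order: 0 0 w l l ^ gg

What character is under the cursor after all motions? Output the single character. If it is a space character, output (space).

After 1 (0): row=0 col=0 char='o'
After 2 (0): row=0 col=0 char='o'
After 3 (w): row=0 col=4 char='s'
After 4 (l): row=0 col=5 char='k'
After 5 (l): row=0 col=6 char='y'
After 6 (^): row=0 col=0 char='o'
After 7 (gg): row=0 col=0 char='o'

Answer: o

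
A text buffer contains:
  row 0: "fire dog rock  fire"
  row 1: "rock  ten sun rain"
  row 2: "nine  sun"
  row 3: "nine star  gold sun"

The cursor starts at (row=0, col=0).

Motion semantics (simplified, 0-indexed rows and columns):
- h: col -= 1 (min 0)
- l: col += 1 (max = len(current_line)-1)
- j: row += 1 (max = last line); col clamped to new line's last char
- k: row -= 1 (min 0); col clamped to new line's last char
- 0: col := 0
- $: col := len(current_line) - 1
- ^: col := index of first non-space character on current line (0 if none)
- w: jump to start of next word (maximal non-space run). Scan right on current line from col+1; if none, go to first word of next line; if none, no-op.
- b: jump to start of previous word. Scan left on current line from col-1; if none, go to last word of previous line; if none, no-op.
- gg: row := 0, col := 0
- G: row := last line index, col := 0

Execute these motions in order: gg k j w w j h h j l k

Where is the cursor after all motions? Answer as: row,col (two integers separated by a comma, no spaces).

After 1 (gg): row=0 col=0 char='f'
After 2 (k): row=0 col=0 char='f'
After 3 (j): row=1 col=0 char='r'
After 4 (w): row=1 col=6 char='t'
After 5 (w): row=1 col=10 char='s'
After 6 (j): row=2 col=8 char='n'
After 7 (h): row=2 col=7 char='u'
After 8 (h): row=2 col=6 char='s'
After 9 (j): row=3 col=6 char='t'
After 10 (l): row=3 col=7 char='a'
After 11 (k): row=2 col=7 char='u'

Answer: 2,7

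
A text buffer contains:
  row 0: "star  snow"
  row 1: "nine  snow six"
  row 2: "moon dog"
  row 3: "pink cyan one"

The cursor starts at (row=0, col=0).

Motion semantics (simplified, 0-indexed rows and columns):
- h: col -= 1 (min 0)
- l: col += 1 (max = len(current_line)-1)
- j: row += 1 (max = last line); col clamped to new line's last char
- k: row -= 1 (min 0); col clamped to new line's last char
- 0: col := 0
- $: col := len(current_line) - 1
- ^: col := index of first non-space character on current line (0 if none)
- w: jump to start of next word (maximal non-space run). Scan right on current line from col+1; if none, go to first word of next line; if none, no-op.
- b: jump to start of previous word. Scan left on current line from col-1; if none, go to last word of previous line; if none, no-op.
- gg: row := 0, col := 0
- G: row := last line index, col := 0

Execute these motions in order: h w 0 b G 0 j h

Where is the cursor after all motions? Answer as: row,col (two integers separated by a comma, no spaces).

After 1 (h): row=0 col=0 char='s'
After 2 (w): row=0 col=6 char='s'
After 3 (0): row=0 col=0 char='s'
After 4 (b): row=0 col=0 char='s'
After 5 (G): row=3 col=0 char='p'
After 6 (0): row=3 col=0 char='p'
After 7 (j): row=3 col=0 char='p'
After 8 (h): row=3 col=0 char='p'

Answer: 3,0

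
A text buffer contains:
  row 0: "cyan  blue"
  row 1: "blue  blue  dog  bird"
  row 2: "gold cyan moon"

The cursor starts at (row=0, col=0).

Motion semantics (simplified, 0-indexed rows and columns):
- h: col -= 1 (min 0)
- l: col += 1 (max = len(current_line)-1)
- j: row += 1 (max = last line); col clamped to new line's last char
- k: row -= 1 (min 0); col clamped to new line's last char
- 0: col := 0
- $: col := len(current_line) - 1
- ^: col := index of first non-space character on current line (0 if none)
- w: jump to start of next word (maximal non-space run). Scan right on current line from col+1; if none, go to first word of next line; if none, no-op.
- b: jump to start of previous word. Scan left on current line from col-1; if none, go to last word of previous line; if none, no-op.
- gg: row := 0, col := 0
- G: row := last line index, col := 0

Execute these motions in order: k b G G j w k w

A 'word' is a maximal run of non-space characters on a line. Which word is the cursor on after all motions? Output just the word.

After 1 (k): row=0 col=0 char='c'
After 2 (b): row=0 col=0 char='c'
After 3 (G): row=2 col=0 char='g'
After 4 (G): row=2 col=0 char='g'
After 5 (j): row=2 col=0 char='g'
After 6 (w): row=2 col=5 char='c'
After 7 (k): row=1 col=5 char='_'
After 8 (w): row=1 col=6 char='b'

Answer: blue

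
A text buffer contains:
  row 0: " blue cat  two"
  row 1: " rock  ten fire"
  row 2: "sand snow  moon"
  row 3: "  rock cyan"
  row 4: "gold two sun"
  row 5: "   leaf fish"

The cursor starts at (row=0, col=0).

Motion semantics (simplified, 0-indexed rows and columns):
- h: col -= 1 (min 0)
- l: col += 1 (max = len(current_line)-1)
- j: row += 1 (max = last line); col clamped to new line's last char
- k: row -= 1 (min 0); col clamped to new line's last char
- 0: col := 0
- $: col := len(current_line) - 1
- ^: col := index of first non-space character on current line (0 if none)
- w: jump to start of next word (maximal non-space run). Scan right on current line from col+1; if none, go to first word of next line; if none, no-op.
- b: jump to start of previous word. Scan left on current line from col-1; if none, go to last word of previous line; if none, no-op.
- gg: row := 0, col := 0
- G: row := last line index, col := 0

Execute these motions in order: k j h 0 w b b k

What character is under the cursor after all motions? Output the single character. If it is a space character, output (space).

After 1 (k): row=0 col=0 char='_'
After 2 (j): row=1 col=0 char='_'
After 3 (h): row=1 col=0 char='_'
After 4 (0): row=1 col=0 char='_'
After 5 (w): row=1 col=1 char='r'
After 6 (b): row=0 col=11 char='t'
After 7 (b): row=0 col=6 char='c'
After 8 (k): row=0 col=6 char='c'

Answer: c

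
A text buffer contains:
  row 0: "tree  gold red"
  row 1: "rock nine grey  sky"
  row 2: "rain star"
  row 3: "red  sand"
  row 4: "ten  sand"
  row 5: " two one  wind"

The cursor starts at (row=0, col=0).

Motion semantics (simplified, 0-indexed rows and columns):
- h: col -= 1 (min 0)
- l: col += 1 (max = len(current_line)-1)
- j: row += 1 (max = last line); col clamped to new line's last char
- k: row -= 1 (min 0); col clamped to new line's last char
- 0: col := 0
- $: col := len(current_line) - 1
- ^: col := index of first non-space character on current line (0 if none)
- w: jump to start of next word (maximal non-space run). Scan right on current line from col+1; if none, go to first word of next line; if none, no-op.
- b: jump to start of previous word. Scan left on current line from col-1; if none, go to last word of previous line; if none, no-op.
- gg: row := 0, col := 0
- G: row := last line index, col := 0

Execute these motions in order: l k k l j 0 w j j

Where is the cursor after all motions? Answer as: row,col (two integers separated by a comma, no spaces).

Answer: 3,5

Derivation:
After 1 (l): row=0 col=1 char='r'
After 2 (k): row=0 col=1 char='r'
After 3 (k): row=0 col=1 char='r'
After 4 (l): row=0 col=2 char='e'
After 5 (j): row=1 col=2 char='c'
After 6 (0): row=1 col=0 char='r'
After 7 (w): row=1 col=5 char='n'
After 8 (j): row=2 col=5 char='s'
After 9 (j): row=3 col=5 char='s'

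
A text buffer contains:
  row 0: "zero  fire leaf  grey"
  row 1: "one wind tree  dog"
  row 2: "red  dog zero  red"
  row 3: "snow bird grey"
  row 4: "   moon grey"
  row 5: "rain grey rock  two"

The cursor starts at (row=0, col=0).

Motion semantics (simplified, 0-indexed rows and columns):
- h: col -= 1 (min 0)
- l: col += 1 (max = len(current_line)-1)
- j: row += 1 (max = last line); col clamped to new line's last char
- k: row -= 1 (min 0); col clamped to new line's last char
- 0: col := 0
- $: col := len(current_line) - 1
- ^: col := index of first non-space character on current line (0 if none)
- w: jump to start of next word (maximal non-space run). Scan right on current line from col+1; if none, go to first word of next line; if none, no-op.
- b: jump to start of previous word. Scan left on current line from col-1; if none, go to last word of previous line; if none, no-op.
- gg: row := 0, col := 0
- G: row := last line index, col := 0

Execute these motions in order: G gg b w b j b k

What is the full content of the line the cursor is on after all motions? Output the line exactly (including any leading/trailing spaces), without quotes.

After 1 (G): row=5 col=0 char='r'
After 2 (gg): row=0 col=0 char='z'
After 3 (b): row=0 col=0 char='z'
After 4 (w): row=0 col=6 char='f'
After 5 (b): row=0 col=0 char='z'
After 6 (j): row=1 col=0 char='o'
After 7 (b): row=0 col=17 char='g'
After 8 (k): row=0 col=17 char='g'

Answer: zero  fire leaf  grey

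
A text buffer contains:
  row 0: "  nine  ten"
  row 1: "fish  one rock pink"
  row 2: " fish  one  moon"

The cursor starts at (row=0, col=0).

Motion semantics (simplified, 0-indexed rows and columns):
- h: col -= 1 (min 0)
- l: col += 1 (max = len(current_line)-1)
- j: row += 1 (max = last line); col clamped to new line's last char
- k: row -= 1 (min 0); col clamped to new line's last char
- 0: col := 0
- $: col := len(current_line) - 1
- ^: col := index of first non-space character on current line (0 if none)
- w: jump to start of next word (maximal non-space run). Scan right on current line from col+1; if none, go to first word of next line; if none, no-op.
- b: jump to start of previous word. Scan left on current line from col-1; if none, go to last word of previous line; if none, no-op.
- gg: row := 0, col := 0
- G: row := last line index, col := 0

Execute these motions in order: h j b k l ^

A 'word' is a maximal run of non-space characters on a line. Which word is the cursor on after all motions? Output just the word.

Answer: nine

Derivation:
After 1 (h): row=0 col=0 char='_'
After 2 (j): row=1 col=0 char='f'
After 3 (b): row=0 col=8 char='t'
After 4 (k): row=0 col=8 char='t'
After 5 (l): row=0 col=9 char='e'
After 6 (^): row=0 col=2 char='n'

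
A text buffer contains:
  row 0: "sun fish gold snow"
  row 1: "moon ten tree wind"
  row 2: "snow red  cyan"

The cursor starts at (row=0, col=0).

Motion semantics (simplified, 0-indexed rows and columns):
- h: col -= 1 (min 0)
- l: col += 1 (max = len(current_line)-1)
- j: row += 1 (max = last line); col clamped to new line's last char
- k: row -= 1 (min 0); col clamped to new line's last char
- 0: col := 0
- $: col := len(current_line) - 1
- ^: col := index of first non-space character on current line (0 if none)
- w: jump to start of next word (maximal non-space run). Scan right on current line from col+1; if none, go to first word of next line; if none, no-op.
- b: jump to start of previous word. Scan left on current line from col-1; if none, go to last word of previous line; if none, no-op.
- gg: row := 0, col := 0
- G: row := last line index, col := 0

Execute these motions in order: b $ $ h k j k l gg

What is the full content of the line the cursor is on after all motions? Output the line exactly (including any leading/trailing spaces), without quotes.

After 1 (b): row=0 col=0 char='s'
After 2 ($): row=0 col=17 char='w'
After 3 ($): row=0 col=17 char='w'
After 4 (h): row=0 col=16 char='o'
After 5 (k): row=0 col=16 char='o'
After 6 (j): row=1 col=16 char='n'
After 7 (k): row=0 col=16 char='o'
After 8 (l): row=0 col=17 char='w'
After 9 (gg): row=0 col=0 char='s'

Answer: sun fish gold snow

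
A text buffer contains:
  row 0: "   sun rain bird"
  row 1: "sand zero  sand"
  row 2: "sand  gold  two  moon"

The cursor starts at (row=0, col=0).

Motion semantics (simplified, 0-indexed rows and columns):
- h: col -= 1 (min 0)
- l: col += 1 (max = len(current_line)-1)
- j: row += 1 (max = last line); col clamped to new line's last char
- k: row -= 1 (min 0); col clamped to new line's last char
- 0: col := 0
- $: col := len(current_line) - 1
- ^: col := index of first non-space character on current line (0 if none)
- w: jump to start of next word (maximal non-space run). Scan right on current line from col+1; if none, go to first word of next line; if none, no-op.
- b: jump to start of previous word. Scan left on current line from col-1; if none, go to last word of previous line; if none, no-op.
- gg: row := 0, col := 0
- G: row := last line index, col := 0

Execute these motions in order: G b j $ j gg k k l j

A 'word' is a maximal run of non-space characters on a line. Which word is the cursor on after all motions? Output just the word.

Answer: sand

Derivation:
After 1 (G): row=2 col=0 char='s'
After 2 (b): row=1 col=11 char='s'
After 3 (j): row=2 col=11 char='_'
After 4 ($): row=2 col=20 char='n'
After 5 (j): row=2 col=20 char='n'
After 6 (gg): row=0 col=0 char='_'
After 7 (k): row=0 col=0 char='_'
After 8 (k): row=0 col=0 char='_'
After 9 (l): row=0 col=1 char='_'
After 10 (j): row=1 col=1 char='a'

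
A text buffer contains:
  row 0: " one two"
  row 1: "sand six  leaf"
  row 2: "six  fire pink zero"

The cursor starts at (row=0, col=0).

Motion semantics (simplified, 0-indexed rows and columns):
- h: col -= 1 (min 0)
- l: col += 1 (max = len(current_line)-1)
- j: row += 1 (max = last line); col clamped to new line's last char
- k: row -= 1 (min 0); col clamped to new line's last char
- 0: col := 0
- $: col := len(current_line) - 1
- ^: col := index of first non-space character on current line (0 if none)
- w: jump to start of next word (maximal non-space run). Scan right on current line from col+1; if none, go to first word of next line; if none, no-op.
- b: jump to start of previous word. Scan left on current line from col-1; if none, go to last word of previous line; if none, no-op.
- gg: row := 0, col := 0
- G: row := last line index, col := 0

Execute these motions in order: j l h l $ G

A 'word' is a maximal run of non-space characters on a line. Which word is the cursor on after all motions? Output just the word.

After 1 (j): row=1 col=0 char='s'
After 2 (l): row=1 col=1 char='a'
After 3 (h): row=1 col=0 char='s'
After 4 (l): row=1 col=1 char='a'
After 5 ($): row=1 col=13 char='f'
After 6 (G): row=2 col=0 char='s'

Answer: six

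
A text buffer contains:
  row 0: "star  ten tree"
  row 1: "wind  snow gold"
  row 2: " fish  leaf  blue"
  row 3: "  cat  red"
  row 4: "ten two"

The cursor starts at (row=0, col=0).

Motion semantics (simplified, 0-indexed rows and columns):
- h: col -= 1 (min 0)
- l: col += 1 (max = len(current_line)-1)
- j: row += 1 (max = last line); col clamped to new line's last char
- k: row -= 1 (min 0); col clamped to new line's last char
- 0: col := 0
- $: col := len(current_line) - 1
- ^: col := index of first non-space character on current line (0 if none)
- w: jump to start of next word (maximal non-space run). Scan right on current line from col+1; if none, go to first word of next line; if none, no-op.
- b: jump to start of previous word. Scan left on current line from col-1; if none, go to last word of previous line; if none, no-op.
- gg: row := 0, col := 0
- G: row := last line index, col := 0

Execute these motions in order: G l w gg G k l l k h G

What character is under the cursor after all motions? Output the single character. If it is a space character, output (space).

After 1 (G): row=4 col=0 char='t'
After 2 (l): row=4 col=1 char='e'
After 3 (w): row=4 col=4 char='t'
After 4 (gg): row=0 col=0 char='s'
After 5 (G): row=4 col=0 char='t'
After 6 (k): row=3 col=0 char='_'
After 7 (l): row=3 col=1 char='_'
After 8 (l): row=3 col=2 char='c'
After 9 (k): row=2 col=2 char='i'
After 10 (h): row=2 col=1 char='f'
After 11 (G): row=4 col=0 char='t'

Answer: t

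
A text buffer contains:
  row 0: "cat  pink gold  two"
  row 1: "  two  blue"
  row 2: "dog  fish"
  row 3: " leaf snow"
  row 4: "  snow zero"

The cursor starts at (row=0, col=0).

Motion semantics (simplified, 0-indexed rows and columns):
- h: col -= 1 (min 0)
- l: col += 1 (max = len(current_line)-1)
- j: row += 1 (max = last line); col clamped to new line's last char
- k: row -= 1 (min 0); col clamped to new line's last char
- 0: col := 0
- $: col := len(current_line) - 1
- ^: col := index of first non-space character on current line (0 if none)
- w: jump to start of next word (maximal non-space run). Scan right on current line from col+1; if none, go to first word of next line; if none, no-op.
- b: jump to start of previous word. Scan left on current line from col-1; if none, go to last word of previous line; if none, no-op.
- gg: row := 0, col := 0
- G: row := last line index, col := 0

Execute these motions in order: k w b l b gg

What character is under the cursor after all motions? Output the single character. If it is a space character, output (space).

Answer: c

Derivation:
After 1 (k): row=0 col=0 char='c'
After 2 (w): row=0 col=5 char='p'
After 3 (b): row=0 col=0 char='c'
After 4 (l): row=0 col=1 char='a'
After 5 (b): row=0 col=0 char='c'
After 6 (gg): row=0 col=0 char='c'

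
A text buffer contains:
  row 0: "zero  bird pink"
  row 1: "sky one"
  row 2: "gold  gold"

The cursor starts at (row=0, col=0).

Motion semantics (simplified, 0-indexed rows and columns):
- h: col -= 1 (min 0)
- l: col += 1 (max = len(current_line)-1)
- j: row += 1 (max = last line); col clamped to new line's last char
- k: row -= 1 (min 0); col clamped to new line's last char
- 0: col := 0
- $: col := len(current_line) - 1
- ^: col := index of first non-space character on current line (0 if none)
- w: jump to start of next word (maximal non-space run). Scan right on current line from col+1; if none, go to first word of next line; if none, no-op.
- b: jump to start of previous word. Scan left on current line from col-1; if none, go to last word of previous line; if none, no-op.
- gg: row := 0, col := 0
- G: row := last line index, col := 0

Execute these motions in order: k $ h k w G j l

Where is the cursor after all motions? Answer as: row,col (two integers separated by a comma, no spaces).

Answer: 2,1

Derivation:
After 1 (k): row=0 col=0 char='z'
After 2 ($): row=0 col=14 char='k'
After 3 (h): row=0 col=13 char='n'
After 4 (k): row=0 col=13 char='n'
After 5 (w): row=1 col=0 char='s'
After 6 (G): row=2 col=0 char='g'
After 7 (j): row=2 col=0 char='g'
After 8 (l): row=2 col=1 char='o'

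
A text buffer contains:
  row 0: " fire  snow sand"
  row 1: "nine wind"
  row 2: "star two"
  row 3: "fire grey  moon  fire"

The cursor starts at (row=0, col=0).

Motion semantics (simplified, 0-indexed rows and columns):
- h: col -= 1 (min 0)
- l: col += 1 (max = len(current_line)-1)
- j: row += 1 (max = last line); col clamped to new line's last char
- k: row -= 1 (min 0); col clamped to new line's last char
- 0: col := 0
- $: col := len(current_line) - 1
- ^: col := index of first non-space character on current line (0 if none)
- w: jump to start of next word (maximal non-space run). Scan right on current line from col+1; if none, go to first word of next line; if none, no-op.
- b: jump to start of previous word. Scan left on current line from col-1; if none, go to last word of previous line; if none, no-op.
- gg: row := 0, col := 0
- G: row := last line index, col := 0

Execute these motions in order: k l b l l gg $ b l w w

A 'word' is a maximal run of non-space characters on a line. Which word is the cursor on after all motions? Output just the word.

After 1 (k): row=0 col=0 char='_'
After 2 (l): row=0 col=1 char='f'
After 3 (b): row=0 col=1 char='f'
After 4 (l): row=0 col=2 char='i'
After 5 (l): row=0 col=3 char='r'
After 6 (gg): row=0 col=0 char='_'
After 7 ($): row=0 col=15 char='d'
After 8 (b): row=0 col=12 char='s'
After 9 (l): row=0 col=13 char='a'
After 10 (w): row=1 col=0 char='n'
After 11 (w): row=1 col=5 char='w'

Answer: wind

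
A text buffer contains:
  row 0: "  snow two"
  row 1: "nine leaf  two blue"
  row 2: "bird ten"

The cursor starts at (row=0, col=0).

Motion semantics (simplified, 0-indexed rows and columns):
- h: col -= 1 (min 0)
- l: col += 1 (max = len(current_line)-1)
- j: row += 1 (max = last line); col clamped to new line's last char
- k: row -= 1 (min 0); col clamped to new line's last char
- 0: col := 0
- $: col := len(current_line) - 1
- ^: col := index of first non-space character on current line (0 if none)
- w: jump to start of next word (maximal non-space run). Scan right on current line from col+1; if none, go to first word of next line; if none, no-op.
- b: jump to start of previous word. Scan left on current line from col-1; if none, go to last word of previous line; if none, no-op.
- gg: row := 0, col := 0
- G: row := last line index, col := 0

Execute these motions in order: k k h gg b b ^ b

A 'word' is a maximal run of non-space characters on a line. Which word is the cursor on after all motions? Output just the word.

After 1 (k): row=0 col=0 char='_'
After 2 (k): row=0 col=0 char='_'
After 3 (h): row=0 col=0 char='_'
After 4 (gg): row=0 col=0 char='_'
After 5 (b): row=0 col=0 char='_'
After 6 (b): row=0 col=0 char='_'
After 7 (^): row=0 col=2 char='s'
After 8 (b): row=0 col=2 char='s'

Answer: snow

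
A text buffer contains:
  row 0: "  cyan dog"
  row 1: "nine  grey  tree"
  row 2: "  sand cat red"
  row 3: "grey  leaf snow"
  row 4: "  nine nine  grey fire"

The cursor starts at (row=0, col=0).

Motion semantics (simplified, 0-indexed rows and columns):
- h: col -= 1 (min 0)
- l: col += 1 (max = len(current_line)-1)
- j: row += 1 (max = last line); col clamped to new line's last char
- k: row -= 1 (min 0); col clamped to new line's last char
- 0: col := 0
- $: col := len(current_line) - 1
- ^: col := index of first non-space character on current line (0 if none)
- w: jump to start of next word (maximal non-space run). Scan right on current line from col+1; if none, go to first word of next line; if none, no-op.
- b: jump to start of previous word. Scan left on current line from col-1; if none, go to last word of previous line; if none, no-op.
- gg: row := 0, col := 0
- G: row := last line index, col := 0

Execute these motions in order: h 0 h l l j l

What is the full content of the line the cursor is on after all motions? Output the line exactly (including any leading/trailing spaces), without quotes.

After 1 (h): row=0 col=0 char='_'
After 2 (0): row=0 col=0 char='_'
After 3 (h): row=0 col=0 char='_'
After 4 (l): row=0 col=1 char='_'
After 5 (l): row=0 col=2 char='c'
After 6 (j): row=1 col=2 char='n'
After 7 (l): row=1 col=3 char='e'

Answer: nine  grey  tree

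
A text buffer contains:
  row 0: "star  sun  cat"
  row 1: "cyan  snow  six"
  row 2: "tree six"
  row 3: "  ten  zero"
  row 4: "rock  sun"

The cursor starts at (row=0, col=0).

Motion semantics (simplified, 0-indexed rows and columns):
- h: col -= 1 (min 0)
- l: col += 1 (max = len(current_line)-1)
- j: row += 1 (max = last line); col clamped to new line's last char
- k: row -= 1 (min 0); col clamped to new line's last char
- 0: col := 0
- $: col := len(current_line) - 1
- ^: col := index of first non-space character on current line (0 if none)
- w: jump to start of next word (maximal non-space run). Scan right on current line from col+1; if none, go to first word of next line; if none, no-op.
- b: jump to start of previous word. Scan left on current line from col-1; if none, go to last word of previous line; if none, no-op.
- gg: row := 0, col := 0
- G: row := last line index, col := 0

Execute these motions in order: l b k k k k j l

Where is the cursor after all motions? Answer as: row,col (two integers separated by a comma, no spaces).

Answer: 1,1

Derivation:
After 1 (l): row=0 col=1 char='t'
After 2 (b): row=0 col=0 char='s'
After 3 (k): row=0 col=0 char='s'
After 4 (k): row=0 col=0 char='s'
After 5 (k): row=0 col=0 char='s'
After 6 (k): row=0 col=0 char='s'
After 7 (j): row=1 col=0 char='c'
After 8 (l): row=1 col=1 char='y'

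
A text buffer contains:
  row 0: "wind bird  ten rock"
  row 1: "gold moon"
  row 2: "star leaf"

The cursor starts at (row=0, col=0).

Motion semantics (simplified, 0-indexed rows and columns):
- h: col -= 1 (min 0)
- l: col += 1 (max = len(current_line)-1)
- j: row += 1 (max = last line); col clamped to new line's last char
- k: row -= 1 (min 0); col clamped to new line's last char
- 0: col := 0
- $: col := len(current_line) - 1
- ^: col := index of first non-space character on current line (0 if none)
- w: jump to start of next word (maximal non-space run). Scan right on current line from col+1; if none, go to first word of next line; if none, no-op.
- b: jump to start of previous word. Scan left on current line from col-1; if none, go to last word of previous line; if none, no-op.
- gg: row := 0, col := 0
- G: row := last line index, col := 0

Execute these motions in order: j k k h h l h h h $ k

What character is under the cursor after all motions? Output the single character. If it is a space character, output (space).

Answer: k

Derivation:
After 1 (j): row=1 col=0 char='g'
After 2 (k): row=0 col=0 char='w'
After 3 (k): row=0 col=0 char='w'
After 4 (h): row=0 col=0 char='w'
After 5 (h): row=0 col=0 char='w'
After 6 (l): row=0 col=1 char='i'
After 7 (h): row=0 col=0 char='w'
After 8 (h): row=0 col=0 char='w'
After 9 (h): row=0 col=0 char='w'
After 10 ($): row=0 col=18 char='k'
After 11 (k): row=0 col=18 char='k'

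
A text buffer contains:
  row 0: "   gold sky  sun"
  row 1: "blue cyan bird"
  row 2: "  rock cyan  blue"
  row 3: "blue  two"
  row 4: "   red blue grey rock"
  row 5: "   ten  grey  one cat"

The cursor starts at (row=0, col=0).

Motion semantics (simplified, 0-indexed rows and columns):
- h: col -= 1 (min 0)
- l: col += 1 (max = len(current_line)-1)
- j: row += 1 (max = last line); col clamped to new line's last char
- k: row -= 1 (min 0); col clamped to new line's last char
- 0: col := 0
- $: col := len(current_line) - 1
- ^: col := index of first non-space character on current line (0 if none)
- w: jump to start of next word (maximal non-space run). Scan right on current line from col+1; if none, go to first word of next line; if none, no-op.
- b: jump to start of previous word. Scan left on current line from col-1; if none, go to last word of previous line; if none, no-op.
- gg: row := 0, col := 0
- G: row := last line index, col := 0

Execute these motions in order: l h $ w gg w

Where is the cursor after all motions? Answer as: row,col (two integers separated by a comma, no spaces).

After 1 (l): row=0 col=1 char='_'
After 2 (h): row=0 col=0 char='_'
After 3 ($): row=0 col=15 char='n'
After 4 (w): row=1 col=0 char='b'
After 5 (gg): row=0 col=0 char='_'
After 6 (w): row=0 col=3 char='g'

Answer: 0,3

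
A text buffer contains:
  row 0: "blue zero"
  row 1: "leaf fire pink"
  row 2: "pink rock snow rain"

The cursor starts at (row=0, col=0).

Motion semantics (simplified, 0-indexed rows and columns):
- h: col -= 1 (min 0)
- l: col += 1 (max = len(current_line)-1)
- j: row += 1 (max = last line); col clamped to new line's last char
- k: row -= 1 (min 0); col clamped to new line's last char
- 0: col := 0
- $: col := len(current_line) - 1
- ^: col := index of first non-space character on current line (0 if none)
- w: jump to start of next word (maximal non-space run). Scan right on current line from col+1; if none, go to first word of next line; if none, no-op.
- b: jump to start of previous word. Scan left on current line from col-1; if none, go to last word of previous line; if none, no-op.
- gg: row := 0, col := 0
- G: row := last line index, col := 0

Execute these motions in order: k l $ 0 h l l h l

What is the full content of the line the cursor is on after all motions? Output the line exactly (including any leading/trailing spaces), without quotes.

Answer: blue zero

Derivation:
After 1 (k): row=0 col=0 char='b'
After 2 (l): row=0 col=1 char='l'
After 3 ($): row=0 col=8 char='o'
After 4 (0): row=0 col=0 char='b'
After 5 (h): row=0 col=0 char='b'
After 6 (l): row=0 col=1 char='l'
After 7 (l): row=0 col=2 char='u'
After 8 (h): row=0 col=1 char='l'
After 9 (l): row=0 col=2 char='u'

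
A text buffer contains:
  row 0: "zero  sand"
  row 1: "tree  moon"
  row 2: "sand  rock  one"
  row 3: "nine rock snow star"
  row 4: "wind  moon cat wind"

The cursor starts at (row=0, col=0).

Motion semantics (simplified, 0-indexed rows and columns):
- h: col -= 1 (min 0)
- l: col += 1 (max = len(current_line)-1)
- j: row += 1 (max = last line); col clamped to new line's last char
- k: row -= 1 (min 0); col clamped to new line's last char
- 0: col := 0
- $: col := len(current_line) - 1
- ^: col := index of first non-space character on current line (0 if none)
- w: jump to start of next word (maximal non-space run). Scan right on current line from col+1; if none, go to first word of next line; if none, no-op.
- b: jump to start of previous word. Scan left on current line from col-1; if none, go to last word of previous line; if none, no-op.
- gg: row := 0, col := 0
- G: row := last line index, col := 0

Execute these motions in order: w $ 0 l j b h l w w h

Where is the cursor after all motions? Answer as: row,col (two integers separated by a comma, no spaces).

After 1 (w): row=0 col=6 char='s'
After 2 ($): row=0 col=9 char='d'
After 3 (0): row=0 col=0 char='z'
After 4 (l): row=0 col=1 char='e'
After 5 (j): row=1 col=1 char='r'
After 6 (b): row=1 col=0 char='t'
After 7 (h): row=1 col=0 char='t'
After 8 (l): row=1 col=1 char='r'
After 9 (w): row=1 col=6 char='m'
After 10 (w): row=2 col=0 char='s'
After 11 (h): row=2 col=0 char='s'

Answer: 2,0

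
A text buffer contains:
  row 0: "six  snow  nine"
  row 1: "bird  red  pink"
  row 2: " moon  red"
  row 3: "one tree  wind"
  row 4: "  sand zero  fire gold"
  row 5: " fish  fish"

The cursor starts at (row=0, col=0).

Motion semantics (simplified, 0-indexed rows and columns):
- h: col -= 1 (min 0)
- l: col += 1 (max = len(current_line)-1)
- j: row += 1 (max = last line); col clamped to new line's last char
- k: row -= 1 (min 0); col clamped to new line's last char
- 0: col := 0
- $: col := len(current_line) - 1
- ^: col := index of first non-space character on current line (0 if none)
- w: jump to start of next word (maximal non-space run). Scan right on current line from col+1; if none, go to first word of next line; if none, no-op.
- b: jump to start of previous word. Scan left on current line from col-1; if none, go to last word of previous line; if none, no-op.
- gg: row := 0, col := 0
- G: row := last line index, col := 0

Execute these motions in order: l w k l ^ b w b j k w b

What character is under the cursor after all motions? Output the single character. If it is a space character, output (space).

Answer: s

Derivation:
After 1 (l): row=0 col=1 char='i'
After 2 (w): row=0 col=5 char='s'
After 3 (k): row=0 col=5 char='s'
After 4 (l): row=0 col=6 char='n'
After 5 (^): row=0 col=0 char='s'
After 6 (b): row=0 col=0 char='s'
After 7 (w): row=0 col=5 char='s'
After 8 (b): row=0 col=0 char='s'
After 9 (j): row=1 col=0 char='b'
After 10 (k): row=0 col=0 char='s'
After 11 (w): row=0 col=5 char='s'
After 12 (b): row=0 col=0 char='s'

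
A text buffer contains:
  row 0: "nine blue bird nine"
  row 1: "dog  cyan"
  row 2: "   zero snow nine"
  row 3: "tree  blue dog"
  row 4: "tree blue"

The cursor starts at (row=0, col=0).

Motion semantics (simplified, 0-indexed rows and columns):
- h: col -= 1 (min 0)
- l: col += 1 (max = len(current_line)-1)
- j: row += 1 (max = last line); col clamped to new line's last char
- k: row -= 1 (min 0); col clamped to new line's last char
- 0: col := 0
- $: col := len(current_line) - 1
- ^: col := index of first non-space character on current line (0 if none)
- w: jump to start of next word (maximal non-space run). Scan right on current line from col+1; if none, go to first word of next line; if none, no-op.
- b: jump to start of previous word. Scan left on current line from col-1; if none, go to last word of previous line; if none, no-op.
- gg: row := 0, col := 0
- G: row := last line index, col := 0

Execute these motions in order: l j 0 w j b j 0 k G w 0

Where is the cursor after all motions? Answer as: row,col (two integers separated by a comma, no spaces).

After 1 (l): row=0 col=1 char='i'
After 2 (j): row=1 col=1 char='o'
After 3 (0): row=1 col=0 char='d'
After 4 (w): row=1 col=5 char='c'
After 5 (j): row=2 col=5 char='r'
After 6 (b): row=2 col=3 char='z'
After 7 (j): row=3 col=3 char='e'
After 8 (0): row=3 col=0 char='t'
After 9 (k): row=2 col=0 char='_'
After 10 (G): row=4 col=0 char='t'
After 11 (w): row=4 col=5 char='b'
After 12 (0): row=4 col=0 char='t'

Answer: 4,0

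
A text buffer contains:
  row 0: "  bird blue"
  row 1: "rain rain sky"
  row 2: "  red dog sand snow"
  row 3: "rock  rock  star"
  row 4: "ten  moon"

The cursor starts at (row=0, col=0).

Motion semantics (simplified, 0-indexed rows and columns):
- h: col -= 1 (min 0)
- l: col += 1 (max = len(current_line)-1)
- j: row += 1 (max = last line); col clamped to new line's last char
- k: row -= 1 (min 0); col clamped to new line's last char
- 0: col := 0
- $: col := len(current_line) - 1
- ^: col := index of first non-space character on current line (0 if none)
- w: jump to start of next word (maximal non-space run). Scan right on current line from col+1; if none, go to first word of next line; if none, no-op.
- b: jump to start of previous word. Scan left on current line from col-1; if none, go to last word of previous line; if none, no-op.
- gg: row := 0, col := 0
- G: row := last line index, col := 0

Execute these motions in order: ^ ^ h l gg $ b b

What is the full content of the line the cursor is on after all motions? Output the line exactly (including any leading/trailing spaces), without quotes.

After 1 (^): row=0 col=2 char='b'
After 2 (^): row=0 col=2 char='b'
After 3 (h): row=0 col=1 char='_'
After 4 (l): row=0 col=2 char='b'
After 5 (gg): row=0 col=0 char='_'
After 6 ($): row=0 col=10 char='e'
After 7 (b): row=0 col=7 char='b'
After 8 (b): row=0 col=2 char='b'

Answer:   bird blue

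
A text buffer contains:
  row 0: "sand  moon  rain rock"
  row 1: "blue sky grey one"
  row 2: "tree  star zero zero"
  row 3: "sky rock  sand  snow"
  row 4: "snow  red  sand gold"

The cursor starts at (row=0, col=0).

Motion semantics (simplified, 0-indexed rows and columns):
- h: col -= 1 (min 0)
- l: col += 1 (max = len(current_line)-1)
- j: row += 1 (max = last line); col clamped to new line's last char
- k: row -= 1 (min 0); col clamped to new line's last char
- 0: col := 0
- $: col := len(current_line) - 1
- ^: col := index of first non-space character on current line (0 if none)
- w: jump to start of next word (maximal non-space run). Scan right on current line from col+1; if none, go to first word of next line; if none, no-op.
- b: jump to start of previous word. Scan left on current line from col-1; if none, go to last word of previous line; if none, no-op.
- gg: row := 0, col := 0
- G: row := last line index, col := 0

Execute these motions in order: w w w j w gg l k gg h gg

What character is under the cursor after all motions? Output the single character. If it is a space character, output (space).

Answer: s

Derivation:
After 1 (w): row=0 col=6 char='m'
After 2 (w): row=0 col=12 char='r'
After 3 (w): row=0 col=17 char='r'
After 4 (j): row=1 col=16 char='e'
After 5 (w): row=2 col=0 char='t'
After 6 (gg): row=0 col=0 char='s'
After 7 (l): row=0 col=1 char='a'
After 8 (k): row=0 col=1 char='a'
After 9 (gg): row=0 col=0 char='s'
After 10 (h): row=0 col=0 char='s'
After 11 (gg): row=0 col=0 char='s'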